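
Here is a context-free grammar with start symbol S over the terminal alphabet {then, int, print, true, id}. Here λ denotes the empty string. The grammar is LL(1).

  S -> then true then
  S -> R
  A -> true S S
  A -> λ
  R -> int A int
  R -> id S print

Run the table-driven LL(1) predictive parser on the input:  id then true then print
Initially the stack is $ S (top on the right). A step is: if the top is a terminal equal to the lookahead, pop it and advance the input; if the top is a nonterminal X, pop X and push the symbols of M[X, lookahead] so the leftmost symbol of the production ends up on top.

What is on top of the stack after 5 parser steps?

     Stack                   Input                      Action
  1  $ S                     id then true then print $  expand S -> R
  2  $ R                     id then true then print $  expand R -> id S print
  3  $ print S id            id then true then print $  match id
  4  $ print S               then true then print $     expand S -> then true then
  5  $ print then true then  then true then print $     match then
Stack after step 5: $ print then true (top = true).

true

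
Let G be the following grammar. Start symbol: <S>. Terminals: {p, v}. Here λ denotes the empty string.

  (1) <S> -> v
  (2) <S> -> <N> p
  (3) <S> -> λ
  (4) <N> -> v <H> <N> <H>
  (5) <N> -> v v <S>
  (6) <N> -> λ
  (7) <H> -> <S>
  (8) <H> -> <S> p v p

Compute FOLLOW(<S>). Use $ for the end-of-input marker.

FIRST(<N>): from <N>->v <H> <N> <H> we get {v}; from <N>->v v <S> we get {v}; from <N>->λ we get {λ}. So FIRST(<N>) = {λ, v}.
FIRST(<S>): from <S>->v we get {v}; from <S>-><N> p we get {p, v}; from <S>->λ we get {λ}. So FIRST(<S>) = {λ, p, v}.
FIRST(<H>): from <H>-><S> we get {λ, p, v}; from <H>-><S> p v p we get {p, v}. So FIRST(<H>) = {λ, p, v}.
FOLLOW(<S>) includes $ since <S> is the start symbol.
FOLLOW(<N>): in <S>-><N> p, <N> is followed by p with FIRST {p}; in <N>->v <H> <N> <H>, <N> is followed by <H> with FIRST {λ, p, v}; in <N>->v <H> <N> <H>, the suffix after <N> is nullable (adds nothing new). Thus FOLLOW(<N>) = {p, v}.
FOLLOW(<H>): in <N>->v <H> <N> <H> (occurrence 1), <H> is followed by <N> <H> with FIRST {λ, p, v}; in <N>->v <H> <N> <H> (occurrence 1), the suffix after <H> is nullable, so FOLLOW(<H>) ⊇ FOLLOW(<N>) = {p, v}; in <N>->v <H> <N> <H> (occurrence 2), the suffix after <H> is empty, so FOLLOW(<H>) ⊇ FOLLOW(<N>) = {p, v}. Thus FOLLOW(<H>) = {p, v}.
FOLLOW(<S>): in <N>->v v <S>, the suffix after <S> is empty, so FOLLOW(<S>) ⊇ FOLLOW(<N>) = {p, v}; in <H>-><S>, the suffix after <S> is empty, so FOLLOW(<S>) ⊇ FOLLOW(<H>) = {p, v}; in <H>-><S> p v p, <S> is followed by p v p with FIRST {p}. Thus FOLLOW(<S>) = {$, p, v}.

{$, p, v}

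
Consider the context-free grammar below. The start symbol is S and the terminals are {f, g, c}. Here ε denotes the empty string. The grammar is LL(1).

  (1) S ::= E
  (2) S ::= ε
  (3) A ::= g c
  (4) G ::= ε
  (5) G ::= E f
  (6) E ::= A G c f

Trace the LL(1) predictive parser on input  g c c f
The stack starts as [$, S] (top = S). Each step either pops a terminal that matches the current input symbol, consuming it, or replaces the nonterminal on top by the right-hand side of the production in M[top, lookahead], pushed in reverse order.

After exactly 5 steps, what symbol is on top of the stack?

G

step 1: stack=$ S  input=g c c f $  — expand S ::= E
step 2: stack=$ E  input=g c c f $  — expand E ::= A G c f
step 3: stack=$ f c G A  input=g c c f $  — expand A ::= g c
step 4: stack=$ f c G c g  input=g c c f $  — match g
step 5: stack=$ f c G c  input=c c f $  — match c
Stack after step 5: $ f c G (top = G).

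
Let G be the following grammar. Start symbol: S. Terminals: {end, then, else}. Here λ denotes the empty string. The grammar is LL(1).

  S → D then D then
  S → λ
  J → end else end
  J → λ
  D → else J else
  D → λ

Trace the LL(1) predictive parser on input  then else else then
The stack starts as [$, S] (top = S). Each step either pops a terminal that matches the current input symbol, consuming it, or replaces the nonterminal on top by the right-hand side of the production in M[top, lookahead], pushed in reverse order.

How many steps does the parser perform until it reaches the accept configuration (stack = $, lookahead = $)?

8

     Stack               Input                  Action
  1  $ S                 then else else then $  expand S → D then D then
  2  $ then D then D     then else else then $  expand D → λ
  3  $ then D then       then else else then $  match then
  4  $ then D            else else then $       expand D → else J else
  5  $ then else J else  else else then $       match else
  6  $ then else J       else then $            expand J → λ
  7  $ then else         else then $            match else
  8  $ then              then $                 match then
Accept reached after 8 steps.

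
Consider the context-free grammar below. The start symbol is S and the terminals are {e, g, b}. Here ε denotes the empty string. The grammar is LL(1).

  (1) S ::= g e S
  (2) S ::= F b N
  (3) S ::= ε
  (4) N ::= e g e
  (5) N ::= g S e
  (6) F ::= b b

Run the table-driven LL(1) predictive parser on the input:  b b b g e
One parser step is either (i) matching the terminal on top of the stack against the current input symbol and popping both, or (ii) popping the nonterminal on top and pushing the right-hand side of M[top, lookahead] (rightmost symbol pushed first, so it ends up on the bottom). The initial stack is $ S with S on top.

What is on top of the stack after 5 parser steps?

N

step 1: stack=$ S  input=b b b g e $  — expand S ::= F b N
step 2: stack=$ N b F  input=b b b g e $  — expand F ::= b b
step 3: stack=$ N b b b  input=b b b g e $  — match b
step 4: stack=$ N b b  input=b b g e $  — match b
step 5: stack=$ N b  input=b g e $  — match b
Stack after step 5: $ N (top = N).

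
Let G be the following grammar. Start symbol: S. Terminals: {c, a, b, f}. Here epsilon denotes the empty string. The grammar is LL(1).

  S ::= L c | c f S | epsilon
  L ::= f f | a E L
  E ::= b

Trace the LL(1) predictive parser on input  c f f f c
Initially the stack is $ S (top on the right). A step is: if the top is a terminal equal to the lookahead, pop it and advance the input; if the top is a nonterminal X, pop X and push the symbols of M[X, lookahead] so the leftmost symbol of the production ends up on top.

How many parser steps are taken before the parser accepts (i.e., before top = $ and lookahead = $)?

8

step 1: stack=$ S  input=c f f f c $  — expand S ::= c f S
step 2: stack=$ S f c  input=c f f f c $  — match c
step 3: stack=$ S f  input=f f f c $  — match f
step 4: stack=$ S  input=f f c $  — expand S ::= L c
step 5: stack=$ c L  input=f f c $  — expand L ::= f f
step 6: stack=$ c f f  input=f f c $  — match f
step 7: stack=$ c f  input=f c $  — match f
step 8: stack=$ c  input=c $  — match c
Accept reached after 8 steps.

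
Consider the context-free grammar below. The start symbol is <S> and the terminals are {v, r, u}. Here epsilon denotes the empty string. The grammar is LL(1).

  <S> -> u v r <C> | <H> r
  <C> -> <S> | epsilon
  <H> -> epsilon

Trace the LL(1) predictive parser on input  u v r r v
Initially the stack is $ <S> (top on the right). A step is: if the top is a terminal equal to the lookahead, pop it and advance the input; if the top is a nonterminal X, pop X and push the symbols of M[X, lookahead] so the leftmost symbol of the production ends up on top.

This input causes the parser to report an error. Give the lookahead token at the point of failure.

step 1: stack=$ <S>  input=u v r r v $  — expand <S> -> u v r <C>
step 2: stack=$ <C> r v u  input=u v r r v $  — match u
step 3: stack=$ <C> r v  input=v r r v $  — match v
step 4: stack=$ <C> r  input=r r v $  — match r
step 5: stack=$ <C>  input=r v $  — expand <C> -> <S>
step 6: stack=$ <S>  input=r v $  — expand <S> -> <H> r
step 7: stack=$ r <H>  input=r v $  — expand <H> -> epsilon
step 8: stack=$ r  input=r v $  — match r
step 9: stack=$  input=v $  — error: stack empty but input remains

v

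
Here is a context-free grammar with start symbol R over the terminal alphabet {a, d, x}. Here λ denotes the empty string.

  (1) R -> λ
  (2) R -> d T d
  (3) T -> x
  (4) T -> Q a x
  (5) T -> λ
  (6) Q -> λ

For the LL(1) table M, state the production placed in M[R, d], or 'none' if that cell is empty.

R -> d T d

FIRST(R): from R->λ we get {λ}; from R->d T d we get {d}. So FIRST(R) = {λ, d}.
FIRST(Q): from Q->λ we get {λ}. So FIRST(Q) = {λ}.
FIRST(T): from T->x we get {x}; from T->Q a x we get {a}; from T->λ we get {λ}. So FIRST(T) = {λ, a, x}.
FOLLOW(R) includes $ since R is the start symbol.
FOLLOW(R): R appears on no right-hand side. Thus FOLLOW(R) = {$}.
For R -> λ: FIRST(λ) = {λ}, so it goes in M[R, t] for t ∈ {}; since λ ∈ FIRST, also for every t ∈ FOLLOW(R) = {$}.
For R -> d T d: FIRST(d T d) = {d}, so it goes in M[R, t] for t ∈ {d}.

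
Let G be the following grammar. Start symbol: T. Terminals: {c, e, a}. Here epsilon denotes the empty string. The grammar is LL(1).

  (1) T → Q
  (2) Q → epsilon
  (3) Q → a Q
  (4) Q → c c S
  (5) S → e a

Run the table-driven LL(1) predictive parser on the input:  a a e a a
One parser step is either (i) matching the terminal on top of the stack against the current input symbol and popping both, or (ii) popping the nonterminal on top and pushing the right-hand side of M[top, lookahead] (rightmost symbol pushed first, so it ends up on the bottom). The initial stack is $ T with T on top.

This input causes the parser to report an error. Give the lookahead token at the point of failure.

e

     Stack  Input        Action
  1  $ T    a a e a a $  expand T → Q
  2  $ Q    a a e a a $  expand Q → a Q
  3  $ Q a  a a e a a $  match a
  4  $ Q    a e a a $    expand Q → a Q
  5  $ Q a  a e a a $    match a
  6  $ Q    e a a $      error: M[Q, e] is empty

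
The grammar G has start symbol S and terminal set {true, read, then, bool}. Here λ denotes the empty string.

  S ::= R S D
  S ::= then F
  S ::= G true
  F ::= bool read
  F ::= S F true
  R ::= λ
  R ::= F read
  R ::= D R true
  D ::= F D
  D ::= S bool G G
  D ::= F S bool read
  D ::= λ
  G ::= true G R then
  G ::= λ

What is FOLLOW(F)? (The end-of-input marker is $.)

FIRST(G) = {λ, true}
FIRST(S) = {bool, then, true}  (via R S D, G true)
FIRST(F) = {bool, then, true}  (via S F true)
FIRST(D) = {λ, bool, then, true}  (via F D, S bool G G, F S bool read)
FIRST(R) = {λ, bool, then, true}  (via F read, D R true)
FOLLOW(S) includes $ since S is the start symbol.
FOLLOW(S): in S::=R S D, S is followed by D with FIRST {λ, bool, then, true}; in S::=R S D, the suffix after S is nullable (adds nothing new); in F::=S F true, S is followed by F true with FIRST {bool, then, true}; in D::=S bool G G, S is followed by bool G G with FIRST {bool}; in D::=F S bool read, S is followed by bool read with FIRST {bool}. Thus FOLLOW(S) = {$, bool, then, true}.
FOLLOW(R): in S::=R S D, R is followed by S D with FIRST {bool, then, true}; in R::=D R true, R is followed by true with FIRST {true}; in G::=true G R then, R is followed by then with FIRST {then}. Thus FOLLOW(R) = {bool, then, true}.
FOLLOW(D): in S::=R S D, the suffix after D is empty, so FOLLOW(D) ⊇ FOLLOW(S) = {$, bool, then, true}; in R::=D R true, D is followed by R true with FIRST {bool, then, true}; in D::=F D, the suffix after D is empty (adds nothing new). Thus FOLLOW(D) = {$, bool, then, true}.
FOLLOW(F): in S::=then F, the suffix after F is empty, so FOLLOW(F) ⊇ FOLLOW(S) = {$, bool, then, true}; in F::=S F true, F is followed by true with FIRST {true}; in R::=F read, F is followed by read with FIRST {read}; in D::=F D, F is followed by D with FIRST {λ, bool, then, true}; in D::=F D, the suffix after F is nullable, so FOLLOW(F) ⊇ FOLLOW(D) = {$, bool, then, true}; in D::=F S bool read, F is followed by S bool read with FIRST {bool, then, true}. Thus FOLLOW(F) = {$, bool, read, then, true}.
FOLLOW(G): in S::=G true, G is followed by true with FIRST {true}; in D::=S bool G G (occurrence 1), G is followed by G with FIRST {λ, true}; in D::=S bool G G (occurrence 1), the suffix after G is nullable, so FOLLOW(G) ⊇ FOLLOW(D) = {$, bool, then, true}; in D::=S bool G G (occurrence 2), the suffix after G is empty, so FOLLOW(G) ⊇ FOLLOW(D) = {$, bool, then, true}; in G::=true G R then, G is followed by R then with FIRST {bool, then, true}. Thus FOLLOW(G) = {$, bool, then, true}.

{$, bool, read, then, true}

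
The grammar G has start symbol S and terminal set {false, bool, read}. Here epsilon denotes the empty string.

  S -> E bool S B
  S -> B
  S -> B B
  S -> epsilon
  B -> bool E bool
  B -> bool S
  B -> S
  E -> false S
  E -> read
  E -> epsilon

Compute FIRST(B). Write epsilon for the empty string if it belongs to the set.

FIRST(E): from E->false S we get {false}; from E->read we get {read}; from E->epsilon we get {epsilon}. So FIRST(E) = {epsilon, false, read}.
FIRST(S): from S->E bool S B we get {bool, false, read}; from S->B we get {epsilon, bool, false, read}; from S->B B we get {epsilon, bool, false, read}; from S->epsilon we get {epsilon}. So FIRST(S) = {epsilon, bool, false, read}.
FIRST(B): from B->bool E bool we get {bool}; from B->bool S we get {bool}; from B->S we get {epsilon, bool, false, read}. So FIRST(B) = {epsilon, bool, false, read}.

{epsilon, bool, false, read}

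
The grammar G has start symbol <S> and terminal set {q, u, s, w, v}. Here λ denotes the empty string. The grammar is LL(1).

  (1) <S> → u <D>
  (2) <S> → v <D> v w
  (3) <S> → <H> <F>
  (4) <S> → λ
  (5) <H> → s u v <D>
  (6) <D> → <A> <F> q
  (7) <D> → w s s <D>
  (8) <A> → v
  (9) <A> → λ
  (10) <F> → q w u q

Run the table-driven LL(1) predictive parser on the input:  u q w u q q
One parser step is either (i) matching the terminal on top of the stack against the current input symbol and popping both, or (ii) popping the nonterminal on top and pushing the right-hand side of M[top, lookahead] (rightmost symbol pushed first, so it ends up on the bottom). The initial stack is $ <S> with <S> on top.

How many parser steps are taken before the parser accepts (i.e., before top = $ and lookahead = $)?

      Stack        Input          Action
   1  $ <S>        u q w u q q $  expand <S> → u <D>
   2  $ <D> u      u q w u q q $  match u
   3  $ <D>        q w u q q $    expand <D> → <A> <F> q
   4  $ q <F> <A>  q w u q q $    expand <A> → λ
   5  $ q <F>      q w u q q $    expand <F> → q w u q
   6  $ q q u w q  q w u q q $    match q
   7  $ q q u w    w u q q $      match w
   8  $ q q u      u q q $        match u
   9  $ q q        q q $          match q
  10  $ q          q $            match q
Accept reached after 10 steps.

10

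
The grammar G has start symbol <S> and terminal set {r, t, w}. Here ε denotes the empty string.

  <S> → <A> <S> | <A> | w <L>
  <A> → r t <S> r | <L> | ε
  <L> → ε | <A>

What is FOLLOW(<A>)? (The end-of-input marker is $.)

{$, r, w}

FIRST(<S>): from <S>→<A> <S> we get {ε, r, w}; from <S>→<A> we get {ε, r}; from <S>→w <L> we get {w}. So FIRST(<S>) = {ε, r, w}.
FIRST(<A>): from <A>→r t <S> r we get {r}; from <A>→<L> we get {ε, r}; from <A>→ε we get {ε}. So FIRST(<A>) = {ε, r}.
FIRST(<L>): from <L>→ε we get {ε}; from <L>→<A> we get {ε, r}. So FIRST(<L>) = {ε, r}.
FOLLOW(<S>) includes $ since <S> is the start symbol.
FOLLOW(<S>): in <S>→<A> <S>, the suffix after <S> is empty (adds nothing new); in <A>→r t <S> r, <S> is followed by r with FIRST {r}. Thus FOLLOW(<S>) = {$, r}.
FOLLOW(<A>): in <S>→<A> <S>, <A> is followed by <S> with FIRST {ε, r, w}; in <S>→<A> <S>, the suffix after <A> is nullable, so FOLLOW(<A>) ⊇ FOLLOW(<S>) = {$, r}; in <S>→<A>, the suffix after <A> is empty, so FOLLOW(<A>) ⊇ FOLLOW(<S>) = {$, r}; in <L>→<A>, the suffix after <A> is empty, so FOLLOW(<A>) ⊇ FOLLOW(<L>) = {$, r, w}. Thus FOLLOW(<A>) = {$, r, w}.
FOLLOW(<L>): in <S>→w <L>, the suffix after <L> is empty, so FOLLOW(<L>) ⊇ FOLLOW(<S>) = {$, r}; in <A>→<L>, the suffix after <L> is empty, so FOLLOW(<L>) ⊇ FOLLOW(<A>) = {$, r, w}. Thus FOLLOW(<L>) = {$, r, w}.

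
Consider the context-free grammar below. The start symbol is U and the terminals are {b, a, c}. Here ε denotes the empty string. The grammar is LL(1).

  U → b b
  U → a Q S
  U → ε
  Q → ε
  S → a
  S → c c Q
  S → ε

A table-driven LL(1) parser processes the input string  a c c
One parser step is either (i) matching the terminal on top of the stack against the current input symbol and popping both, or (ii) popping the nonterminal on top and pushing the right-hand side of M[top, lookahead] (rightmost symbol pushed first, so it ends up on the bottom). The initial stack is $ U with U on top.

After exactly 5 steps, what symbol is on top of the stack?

     Stack    Input    Action
  1  $ U      a c c $  expand U → a Q S
  2  $ S Q a  a c c $  match a
  3  $ S Q    c c $    expand Q → ε
  4  $ S      c c $    expand S → c c Q
  5  $ Q c c  c c $    match c
Stack after step 5: $ Q c (top = c).

c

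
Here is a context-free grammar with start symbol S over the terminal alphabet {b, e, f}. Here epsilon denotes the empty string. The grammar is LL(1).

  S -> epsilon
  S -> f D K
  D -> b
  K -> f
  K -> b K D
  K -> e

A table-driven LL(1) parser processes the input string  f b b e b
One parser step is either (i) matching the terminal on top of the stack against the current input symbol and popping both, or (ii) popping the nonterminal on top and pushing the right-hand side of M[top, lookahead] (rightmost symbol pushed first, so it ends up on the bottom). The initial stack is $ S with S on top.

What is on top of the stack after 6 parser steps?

step 1: stack=$ S  input=f b b e b $  — expand S -> f D K
step 2: stack=$ K D f  input=f b b e b $  — match f
step 3: stack=$ K D  input=b b e b $  — expand D -> b
step 4: stack=$ K b  input=b b e b $  — match b
step 5: stack=$ K  input=b e b $  — expand K -> b K D
step 6: stack=$ D K b  input=b e b $  — match b
Stack after step 6: $ D K (top = K).

K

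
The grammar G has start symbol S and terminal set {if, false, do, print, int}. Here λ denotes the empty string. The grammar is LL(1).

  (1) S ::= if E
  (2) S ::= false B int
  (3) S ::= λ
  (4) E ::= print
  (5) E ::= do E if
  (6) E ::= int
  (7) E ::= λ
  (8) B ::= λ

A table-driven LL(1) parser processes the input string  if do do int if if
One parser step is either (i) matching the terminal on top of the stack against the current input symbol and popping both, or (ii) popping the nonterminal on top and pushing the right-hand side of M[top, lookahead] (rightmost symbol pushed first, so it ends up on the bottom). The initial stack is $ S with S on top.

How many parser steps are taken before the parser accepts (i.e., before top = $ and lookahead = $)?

10

      Stack         Input                 Action
   1  $ S           if do do int if if $  expand S ::= if E
   2  $ E if        if do do int if if $  match if
   3  $ E           do do int if if $     expand E ::= do E if
   4  $ if E do     do do int if if $     match do
   5  $ if E        do int if if $        expand E ::= do E if
   6  $ if if E do  do int if if $        match do
   7  $ if if E     int if if $           expand E ::= int
   8  $ if if int   int if if $           match int
   9  $ if if       if if $               match if
  10  $ if          if $                  match if
Accept reached after 10 steps.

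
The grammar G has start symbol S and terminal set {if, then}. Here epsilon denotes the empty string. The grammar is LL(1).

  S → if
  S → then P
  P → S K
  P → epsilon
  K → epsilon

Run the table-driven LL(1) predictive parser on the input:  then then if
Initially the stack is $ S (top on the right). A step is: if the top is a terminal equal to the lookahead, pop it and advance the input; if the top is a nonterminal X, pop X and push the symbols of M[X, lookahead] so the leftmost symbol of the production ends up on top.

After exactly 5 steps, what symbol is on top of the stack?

     Stack       Input           Action
  1  $ S         then then if $  expand S → then P
  2  $ P then    then then if $  match then
  3  $ P         then if $       expand P → S K
  4  $ K S       then if $       expand S → then P
  5  $ K P then  then if $       match then
Stack after step 5: $ K P (top = P).

P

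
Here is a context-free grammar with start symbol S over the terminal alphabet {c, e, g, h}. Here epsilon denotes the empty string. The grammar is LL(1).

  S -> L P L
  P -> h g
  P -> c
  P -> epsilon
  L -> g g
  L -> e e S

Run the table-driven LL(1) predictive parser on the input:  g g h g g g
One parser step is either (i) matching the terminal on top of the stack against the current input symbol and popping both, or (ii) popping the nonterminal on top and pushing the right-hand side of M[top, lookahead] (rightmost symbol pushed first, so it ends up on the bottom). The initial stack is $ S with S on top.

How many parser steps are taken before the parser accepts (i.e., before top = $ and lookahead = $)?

step 1: stack=$ S  input=g g h g g g $  — expand S -> L P L
step 2: stack=$ L P L  input=g g h g g g $  — expand L -> g g
step 3: stack=$ L P g g  input=g g h g g g $  — match g
step 4: stack=$ L P g  input=g h g g g $  — match g
step 5: stack=$ L P  input=h g g g $  — expand P -> h g
step 6: stack=$ L g h  input=h g g g $  — match h
step 7: stack=$ L g  input=g g g $  — match g
step 8: stack=$ L  input=g g $  — expand L -> g g
step 9: stack=$ g g  input=g g $  — match g
step 10: stack=$ g  input=g $  — match g
Accept reached after 10 steps.

10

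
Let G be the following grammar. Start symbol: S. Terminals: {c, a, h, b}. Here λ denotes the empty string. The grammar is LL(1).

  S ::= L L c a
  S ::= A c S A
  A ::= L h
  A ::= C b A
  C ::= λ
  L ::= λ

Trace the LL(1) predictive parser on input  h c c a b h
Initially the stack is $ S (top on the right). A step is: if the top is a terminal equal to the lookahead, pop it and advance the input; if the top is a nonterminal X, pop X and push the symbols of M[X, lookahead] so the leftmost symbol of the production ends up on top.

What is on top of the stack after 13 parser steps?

      Stack        Input          Action
   1  $ S          h c c a b h $  expand S ::= A c S A
   2  $ A S c A    h c c a b h $  expand A ::= L h
   3  $ A S c h L  h c c a b h $  expand L ::= λ
   4  $ A S c h    h c c a b h $  match h
   5  $ A S c      c c a b h $    match c
   6  $ A S        c a b h $      expand S ::= L L c a
   7  $ A a c L L  c a b h $      expand L ::= λ
   8  $ A a c L    c a b h $      expand L ::= λ
   9  $ A a c      c a b h $      match c
  10  $ A a        a b h $        match a
  11  $ A          b h $          expand A ::= C b A
  12  $ A b C      b h $          expand C ::= λ
  13  $ A b        b h $          match b
Stack after step 13: $ A (top = A).

A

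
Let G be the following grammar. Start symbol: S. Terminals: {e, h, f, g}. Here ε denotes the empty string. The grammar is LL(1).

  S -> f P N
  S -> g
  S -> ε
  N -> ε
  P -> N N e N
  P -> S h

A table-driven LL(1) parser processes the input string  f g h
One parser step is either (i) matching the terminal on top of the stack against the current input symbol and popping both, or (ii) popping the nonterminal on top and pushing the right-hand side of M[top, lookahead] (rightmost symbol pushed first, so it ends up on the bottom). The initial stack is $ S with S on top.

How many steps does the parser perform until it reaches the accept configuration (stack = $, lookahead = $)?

     Stack    Input    Action
  1  $ S      f g h $  expand S -> f P N
  2  $ N P f  f g h $  match f
  3  $ N P    g h $    expand P -> S h
  4  $ N h S  g h $    expand S -> g
  5  $ N h g  g h $    match g
  6  $ N h    h $      match h
  7  $ N      $        expand N -> ε
Accept reached after 7 steps.

7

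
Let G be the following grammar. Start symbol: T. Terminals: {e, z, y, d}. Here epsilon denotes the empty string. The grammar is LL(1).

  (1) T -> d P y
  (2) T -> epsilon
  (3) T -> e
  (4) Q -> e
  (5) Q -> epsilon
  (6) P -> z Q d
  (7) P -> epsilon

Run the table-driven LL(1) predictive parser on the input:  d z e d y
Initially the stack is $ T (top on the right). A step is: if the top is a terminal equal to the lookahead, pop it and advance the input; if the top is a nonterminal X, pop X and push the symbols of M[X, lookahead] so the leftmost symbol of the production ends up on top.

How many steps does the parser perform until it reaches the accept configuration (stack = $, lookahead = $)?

step 1: stack=$ T  input=d z e d y $  — expand T -> d P y
step 2: stack=$ y P d  input=d z e d y $  — match d
step 3: stack=$ y P  input=z e d y $  — expand P -> z Q d
step 4: stack=$ y d Q z  input=z e d y $  — match z
step 5: stack=$ y d Q  input=e d y $  — expand Q -> e
step 6: stack=$ y d e  input=e d y $  — match e
step 7: stack=$ y d  input=d y $  — match d
step 8: stack=$ y  input=y $  — match y
Accept reached after 8 steps.

8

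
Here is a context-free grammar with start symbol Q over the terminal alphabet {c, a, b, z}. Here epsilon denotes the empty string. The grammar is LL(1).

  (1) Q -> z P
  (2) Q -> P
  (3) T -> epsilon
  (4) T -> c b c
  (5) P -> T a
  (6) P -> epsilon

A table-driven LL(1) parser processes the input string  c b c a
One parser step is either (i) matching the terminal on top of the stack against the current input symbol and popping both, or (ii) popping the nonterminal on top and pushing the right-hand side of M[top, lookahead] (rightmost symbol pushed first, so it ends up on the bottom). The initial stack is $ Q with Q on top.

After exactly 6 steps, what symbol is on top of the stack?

     Stack      Input      Action
  1  $ Q        c b c a $  expand Q -> P
  2  $ P        c b c a $  expand P -> T a
  3  $ a T      c b c a $  expand T -> c b c
  4  $ a c b c  c b c a $  match c
  5  $ a c b    b c a $    match b
  6  $ a c      c a $      match c
Stack after step 6: $ a (top = a).

a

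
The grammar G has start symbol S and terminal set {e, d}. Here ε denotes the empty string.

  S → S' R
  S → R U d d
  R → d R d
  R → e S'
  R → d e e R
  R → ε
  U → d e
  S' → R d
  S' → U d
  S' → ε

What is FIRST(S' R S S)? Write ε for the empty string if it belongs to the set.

{ε, d, e}

FIRST(R) = {ε, d, e}
FIRST(U) = {d}
FIRST(S') = {ε, d, e}  (via R d, U d)
FIRST(S) = {ε, d, e}  (via S' R, R U d d)
FIRST(S' R S S): take FIRST of each symbol in turn, carrying on past any symbol whose FIRST contains ε; result {ε, d, e}.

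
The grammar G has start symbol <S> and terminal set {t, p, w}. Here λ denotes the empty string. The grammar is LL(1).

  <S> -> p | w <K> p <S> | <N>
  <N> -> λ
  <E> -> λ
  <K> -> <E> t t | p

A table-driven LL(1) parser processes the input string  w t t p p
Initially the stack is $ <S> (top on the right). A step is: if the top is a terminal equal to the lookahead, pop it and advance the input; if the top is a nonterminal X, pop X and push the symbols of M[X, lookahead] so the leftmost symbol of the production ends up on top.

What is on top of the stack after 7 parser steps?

<S>

step 1: stack=$ <S>  input=w t t p p $  — expand <S> -> w <K> p <S>
step 2: stack=$ <S> p <K> w  input=w t t p p $  — match w
step 3: stack=$ <S> p <K>  input=t t p p $  — expand <K> -> <E> t t
step 4: stack=$ <S> p t t <E>  input=t t p p $  — expand <E> -> λ
step 5: stack=$ <S> p t t  input=t t p p $  — match t
step 6: stack=$ <S> p t  input=t p p $  — match t
step 7: stack=$ <S> p  input=p p $  — match p
Stack after step 7: $ <S> (top = <S>).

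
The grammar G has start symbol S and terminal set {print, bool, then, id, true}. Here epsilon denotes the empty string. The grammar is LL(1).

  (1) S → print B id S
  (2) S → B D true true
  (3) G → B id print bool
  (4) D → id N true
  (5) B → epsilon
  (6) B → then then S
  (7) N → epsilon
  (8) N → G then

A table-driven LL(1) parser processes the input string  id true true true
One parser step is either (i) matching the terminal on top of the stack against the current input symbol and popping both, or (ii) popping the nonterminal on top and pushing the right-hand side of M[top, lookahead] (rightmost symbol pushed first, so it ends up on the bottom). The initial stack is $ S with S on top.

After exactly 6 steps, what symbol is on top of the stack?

     Stack                  Input                Action
  1  $ S                    id true true true $  expand S → B D true true
  2  $ true true D B        id true true true $  expand B → epsilon
  3  $ true true D          id true true true $  expand D → id N true
  4  $ true true true N id  id true true true $  match id
  5  $ true true true N     true true true $     expand N → epsilon
  6  $ true true true       true true true $     match true
Stack after step 6: $ true true (top = true).

true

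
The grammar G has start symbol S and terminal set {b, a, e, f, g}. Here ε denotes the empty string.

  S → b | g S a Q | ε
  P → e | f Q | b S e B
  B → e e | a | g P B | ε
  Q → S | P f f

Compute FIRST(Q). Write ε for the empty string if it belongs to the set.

FIRST(S) = {ε, b, g}
FIRST(P) = {b, e, f}
FIRST(B) = {ε, a, e, g}
FIRST(Q) = {ε, b, e, f, g}  (via S, P f f)

{ε, b, e, f, g}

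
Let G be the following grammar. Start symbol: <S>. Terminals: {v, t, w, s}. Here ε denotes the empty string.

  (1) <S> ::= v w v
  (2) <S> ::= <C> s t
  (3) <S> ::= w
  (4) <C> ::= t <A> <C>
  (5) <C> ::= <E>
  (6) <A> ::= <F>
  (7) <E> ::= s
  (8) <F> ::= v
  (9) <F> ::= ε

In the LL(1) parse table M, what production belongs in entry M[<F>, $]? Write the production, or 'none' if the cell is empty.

FIRST(<E>) = {s}
FIRST(<F>) = {ε, v}
FIRST(<C>) = {s, t}  (via <E>)
FIRST(<A>) = {ε, v}  (via <F>)
FIRST(<S>) = {s, t, v, w}  (via <C> s t)
FOLLOW(<S>) includes $ since <S> is the start symbol.
FOLLOW(<A>): in <C>::=t <A> <C>, <A> is followed by <C> with FIRST {s, t}. Thus FOLLOW(<A>) = {s, t}.
FOLLOW(<F>): in <A>::=<F>, the suffix after <F> is empty, so FOLLOW(<F>) ⊇ FOLLOW(<A>) = {s, t}. Thus FOLLOW(<F>) = {s, t}.
For <F> ::= v: FIRST(v) = {v}, so it goes in M[<F>, t] for t ∈ {v}.
For <F> ::= ε: FIRST(ε) = {ε}, so it goes in M[<F>, t] for t ∈ {}; since ε ∈ FIRST, also for every t ∈ FOLLOW(<F>) = {s, t}.
None of these place a production in M[<F>, $].

none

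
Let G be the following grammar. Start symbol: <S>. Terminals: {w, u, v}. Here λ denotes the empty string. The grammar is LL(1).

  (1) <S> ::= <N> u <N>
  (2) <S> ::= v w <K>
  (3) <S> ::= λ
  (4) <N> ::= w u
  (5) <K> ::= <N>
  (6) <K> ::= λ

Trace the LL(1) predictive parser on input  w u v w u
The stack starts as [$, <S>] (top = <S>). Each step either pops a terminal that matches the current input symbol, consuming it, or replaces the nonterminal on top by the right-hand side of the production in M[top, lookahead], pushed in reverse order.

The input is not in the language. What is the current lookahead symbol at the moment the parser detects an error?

     Stack        Input        Action
  1  $ <S>        w u v w u $  expand <S> ::= <N> u <N>
  2  $ <N> u <N>  w u v w u $  expand <N> ::= w u
  3  $ <N> u u w  w u v w u $  match w
  4  $ <N> u u    u v w u $    match u
  5  $ <N> u      v w u $      error: top is terminal u but lookahead is v

v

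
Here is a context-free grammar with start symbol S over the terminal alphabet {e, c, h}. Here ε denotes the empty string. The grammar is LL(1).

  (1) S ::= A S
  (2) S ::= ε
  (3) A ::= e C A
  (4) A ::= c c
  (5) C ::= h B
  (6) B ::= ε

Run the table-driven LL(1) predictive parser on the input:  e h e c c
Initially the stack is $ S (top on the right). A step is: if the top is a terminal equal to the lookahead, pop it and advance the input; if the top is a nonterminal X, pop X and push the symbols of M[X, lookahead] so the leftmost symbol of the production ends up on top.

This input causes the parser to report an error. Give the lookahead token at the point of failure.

step 1: stack=$ S  input=e h e c c $  — expand S ::= A S
step 2: stack=$ S A  input=e h e c c $  — expand A ::= e C A
step 3: stack=$ S A C e  input=e h e c c $  — match e
step 4: stack=$ S A C  input=h e c c $  — expand C ::= h B
step 5: stack=$ S A B h  input=h e c c $  — match h
step 6: stack=$ S A B  input=e c c $  — expand B ::= ε
step 7: stack=$ S A  input=e c c $  — expand A ::= e C A
step 8: stack=$ S A C e  input=e c c $  — match e
step 9: stack=$ S A C  input=c c $  — error: M[C, c] is empty

c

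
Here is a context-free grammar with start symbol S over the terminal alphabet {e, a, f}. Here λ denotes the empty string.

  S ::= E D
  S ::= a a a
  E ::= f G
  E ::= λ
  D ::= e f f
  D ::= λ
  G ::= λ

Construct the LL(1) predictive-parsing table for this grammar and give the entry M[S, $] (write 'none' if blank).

FIRST(E) = {λ, f}
FIRST(D) = {λ, e}
FIRST(G) = {λ}
FIRST(S) = {λ, a, e, f}  (via E D)
FOLLOW(S) includes $ since S is the start symbol.
FOLLOW(S): S appears on no right-hand side. Thus FOLLOW(S) = {$}.
For S ::= E D: FIRST(E D) = {λ, e, f}, so it goes in M[S, t] for t ∈ {e, f}; since λ ∈ FIRST, also for every t ∈ FOLLOW(S) = {$}.
For S ::= a a a: FIRST(a a a) = {a}, so it goes in M[S, t] for t ∈ {a}.

S ::= E D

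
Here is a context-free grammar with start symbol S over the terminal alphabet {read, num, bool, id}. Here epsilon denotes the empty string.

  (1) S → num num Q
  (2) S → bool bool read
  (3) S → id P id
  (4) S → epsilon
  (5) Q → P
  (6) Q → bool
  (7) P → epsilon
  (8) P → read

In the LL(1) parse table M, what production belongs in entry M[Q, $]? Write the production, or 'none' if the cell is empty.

FIRST(S): from S→num num Q we get {num}; from S→bool bool read we get {bool}; from S→id P id we get {id}; from S→epsilon we get {epsilon}. So FIRST(S) = {epsilon, bool, id, num}.
FIRST(P): from P→epsilon we get {epsilon}; from P→read we get {read}. So FIRST(P) = {epsilon, read}.
FIRST(Q): from Q→P we get {epsilon, read}; from Q→bool we get {bool}. So FIRST(Q) = {epsilon, bool, read}.
FOLLOW(S) includes $ since S is the start symbol.
FOLLOW(S): S appears on no right-hand side. Thus FOLLOW(S) = {$}.
FOLLOW(Q): in S→num num Q, the suffix after Q is empty, so FOLLOW(Q) ⊇ FOLLOW(S) = {$}. Thus FOLLOW(Q) = {$}.
For Q → P: FIRST(P) = {epsilon, read}, so it goes in M[Q, t] for t ∈ {read}; since epsilon ∈ FIRST, also for every t ∈ FOLLOW(Q) = {$}.
For Q → bool: FIRST(bool) = {bool}, so it goes in M[Q, t] for t ∈ {bool}.

Q → P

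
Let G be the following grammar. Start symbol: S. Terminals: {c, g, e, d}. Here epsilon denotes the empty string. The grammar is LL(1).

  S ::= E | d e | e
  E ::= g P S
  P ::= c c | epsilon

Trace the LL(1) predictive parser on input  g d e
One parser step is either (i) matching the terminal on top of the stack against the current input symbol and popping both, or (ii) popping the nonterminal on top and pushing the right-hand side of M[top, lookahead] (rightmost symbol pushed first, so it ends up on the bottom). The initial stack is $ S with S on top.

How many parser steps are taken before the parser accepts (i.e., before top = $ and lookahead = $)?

     Stack    Input    Action
  1  $ S      g d e $  expand S ::= E
  2  $ E      g d e $  expand E ::= g P S
  3  $ S P g  g d e $  match g
  4  $ S P    d e $    expand P ::= epsilon
  5  $ S      d e $    expand S ::= d e
  6  $ e d    d e $    match d
  7  $ e      e $      match e
Accept reached after 7 steps.

7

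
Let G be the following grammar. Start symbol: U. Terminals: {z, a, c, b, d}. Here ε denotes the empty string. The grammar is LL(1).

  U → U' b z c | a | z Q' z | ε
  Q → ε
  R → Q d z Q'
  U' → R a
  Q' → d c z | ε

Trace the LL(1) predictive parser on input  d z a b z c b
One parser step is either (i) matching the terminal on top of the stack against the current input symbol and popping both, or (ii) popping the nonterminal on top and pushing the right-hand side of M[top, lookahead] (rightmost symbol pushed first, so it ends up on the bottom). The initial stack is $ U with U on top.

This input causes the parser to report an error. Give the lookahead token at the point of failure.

b

step 1: stack=$ U  input=d z a b z c b $  — expand U → U' b z c
step 2: stack=$ c z b U'  input=d z a b z c b $  — expand U' → R a
step 3: stack=$ c z b a R  input=d z a b z c b $  — expand R → Q d z Q'
step 4: stack=$ c z b a Q' z d Q  input=d z a b z c b $  — expand Q → ε
step 5: stack=$ c z b a Q' z d  input=d z a b z c b $  — match d
step 6: stack=$ c z b a Q' z  input=z a b z c b $  — match z
step 7: stack=$ c z b a Q'  input=a b z c b $  — expand Q' → ε
step 8: stack=$ c z b a  input=a b z c b $  — match a
step 9: stack=$ c z b  input=b z c b $  — match b
step 10: stack=$ c z  input=z c b $  — match z
step 11: stack=$ c  input=c b $  — match c
step 12: stack=$  input=b $  — error: stack empty but input remains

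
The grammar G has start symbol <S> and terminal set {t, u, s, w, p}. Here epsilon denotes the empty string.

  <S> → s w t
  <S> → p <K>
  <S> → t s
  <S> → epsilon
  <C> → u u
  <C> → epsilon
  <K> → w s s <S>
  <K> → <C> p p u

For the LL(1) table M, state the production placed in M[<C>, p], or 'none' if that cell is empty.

<C> → epsilon

FIRST(<S>) = {epsilon, p, s, t}
FIRST(<C>) = {epsilon, u}
FIRST(<K>) = {p, u, w}  (via <C> p p u)
FOLLOW(<S>) includes $ since <S> is the start symbol.
FOLLOW(<C>): in <K>→<C> p p u, <C> is followed by p p u with FIRST {p}. Thus FOLLOW(<C>) = {p}.
For <C> → u u: FIRST(u u) = {u}, so it goes in M[<C>, t] for t ∈ {u}.
For <C> → epsilon: FIRST(epsilon) = {epsilon}, so it goes in M[<C>, t] for t ∈ {}; since epsilon ∈ FIRST, also for every t ∈ FOLLOW(<C>) = {p}.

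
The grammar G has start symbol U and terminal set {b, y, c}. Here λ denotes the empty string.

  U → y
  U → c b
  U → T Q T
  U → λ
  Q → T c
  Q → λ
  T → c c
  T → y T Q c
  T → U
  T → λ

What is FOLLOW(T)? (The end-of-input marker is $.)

FIRST(U) = {λ, c, y}  (via T Q T)
FIRST(T) = {λ, c, y}  (via U)
FIRST(Q) = {λ, c, y}  (via T c)
FOLLOW(U) includes $ since U is the start symbol.
FOLLOW(U): in T→U, the suffix after U is empty, so FOLLOW(U) ⊇ FOLLOW(T) = {$, c, y}. Thus FOLLOW(U) = {$, c, y}.
FOLLOW(Q): in U→T Q T, Q is followed by T with FIRST {λ, c, y}; in U→T Q T, the suffix after Q is nullable, so FOLLOW(Q) ⊇ FOLLOW(U) = {$, c, y}; in T→y T Q c, Q is followed by c with FIRST {c}. Thus FOLLOW(Q) = {$, c, y}.
FOLLOW(T): in U→T Q T (occurrence 1), T is followed by Q T with FIRST {λ, c, y}; in U→T Q T (occurrence 1), the suffix after T is nullable, so FOLLOW(T) ⊇ FOLLOW(U) = {$, c, y}; in U→T Q T (occurrence 2), the suffix after T is empty, so FOLLOW(T) ⊇ FOLLOW(U) = {$, c, y}; in Q→T c, T is followed by c with FIRST {c}; in T→y T Q c, T is followed by Q c with FIRST {c, y}. Thus FOLLOW(T) = {$, c, y}.

{$, c, y}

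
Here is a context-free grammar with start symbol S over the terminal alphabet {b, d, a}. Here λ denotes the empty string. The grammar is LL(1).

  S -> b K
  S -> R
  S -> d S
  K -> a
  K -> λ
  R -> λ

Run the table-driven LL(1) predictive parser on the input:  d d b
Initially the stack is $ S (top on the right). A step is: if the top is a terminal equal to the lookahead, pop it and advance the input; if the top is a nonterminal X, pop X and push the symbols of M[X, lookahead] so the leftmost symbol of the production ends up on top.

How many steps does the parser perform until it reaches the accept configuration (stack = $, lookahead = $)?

7

     Stack  Input    Action
  1  $ S    d d b $  expand S -> d S
  2  $ S d  d d b $  match d
  3  $ S    d b $    expand S -> d S
  4  $ S d  d b $    match d
  5  $ S    b $      expand S -> b K
  6  $ K b  b $      match b
  7  $ K    $        expand K -> λ
Accept reached after 7 steps.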